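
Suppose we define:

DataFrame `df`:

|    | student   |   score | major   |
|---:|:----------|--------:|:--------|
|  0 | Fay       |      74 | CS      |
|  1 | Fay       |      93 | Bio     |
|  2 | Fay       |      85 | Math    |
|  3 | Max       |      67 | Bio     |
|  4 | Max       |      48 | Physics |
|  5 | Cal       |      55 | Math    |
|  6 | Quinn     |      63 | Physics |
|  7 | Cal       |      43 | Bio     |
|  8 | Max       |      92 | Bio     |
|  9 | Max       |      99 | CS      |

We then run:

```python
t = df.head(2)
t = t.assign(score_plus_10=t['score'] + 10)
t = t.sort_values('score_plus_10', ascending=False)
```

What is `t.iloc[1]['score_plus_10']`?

84

take first 2 rows:
  student  score major
0     Fay     74    CS
1     Fay     93   Bio
add column score_plus_10 = t['score'] + 10:
  student  score major  score_plus_10
0     Fay     74    CS             84
1     Fay     93   Bio            103
sort by score_plus_10 descending:
  student  score major  score_plus_10
1     Fay     93   Bio            103
0     Fay     74    CS             84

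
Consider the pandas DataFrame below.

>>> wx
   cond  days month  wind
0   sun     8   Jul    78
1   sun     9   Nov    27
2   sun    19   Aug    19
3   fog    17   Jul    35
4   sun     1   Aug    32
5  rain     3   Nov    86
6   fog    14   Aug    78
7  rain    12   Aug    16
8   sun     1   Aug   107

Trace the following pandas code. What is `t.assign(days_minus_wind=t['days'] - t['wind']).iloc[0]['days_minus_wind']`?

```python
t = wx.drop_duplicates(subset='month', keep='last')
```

drop duplicate month (keep=last):
   cond  days month  wind
3   fog    17   Jul    35
5  rain     3   Nov    86
8   sun     1   Aug   107
add column days_minus_wind = t['days'] - t['wind']:
   cond  days month  wind  days_minus_wind
3   fog    17   Jul    35              -18
5  rain     3   Nov    86              -83
8   sun     1   Aug   107             -106
Then the value at position 0, column 'days_minus_wind': -18

-18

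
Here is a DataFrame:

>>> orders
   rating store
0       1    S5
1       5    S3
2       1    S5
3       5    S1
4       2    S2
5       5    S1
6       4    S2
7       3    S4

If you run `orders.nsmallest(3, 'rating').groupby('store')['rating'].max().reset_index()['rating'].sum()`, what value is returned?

3

take 3 rows with smallest rating:
   rating store
0       1    S5
2       1    S5
4       2    S2
group by store, max of rating:
store
S2    2
S5    1
Name: rating, dtype: int64
reset_index():
  store  rating
0    S2       2
1    S5       1
sum of column 'rating' → 3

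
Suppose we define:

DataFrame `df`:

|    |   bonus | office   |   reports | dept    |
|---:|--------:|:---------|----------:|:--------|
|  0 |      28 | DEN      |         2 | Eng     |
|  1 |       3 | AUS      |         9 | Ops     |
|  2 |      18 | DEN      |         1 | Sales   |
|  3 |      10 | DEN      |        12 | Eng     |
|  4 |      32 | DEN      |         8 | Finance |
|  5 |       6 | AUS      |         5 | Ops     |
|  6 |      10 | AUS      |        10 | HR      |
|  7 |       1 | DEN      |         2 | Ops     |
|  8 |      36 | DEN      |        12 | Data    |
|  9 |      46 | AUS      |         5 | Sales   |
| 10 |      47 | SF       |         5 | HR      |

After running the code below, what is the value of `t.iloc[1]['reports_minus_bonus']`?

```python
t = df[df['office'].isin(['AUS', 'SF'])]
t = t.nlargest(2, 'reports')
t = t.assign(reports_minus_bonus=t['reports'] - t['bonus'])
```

6

filter rows where office in ['AUS', 'SF']:
    bonus office  reports   dept
1       3    AUS        9    Ops
5       6    AUS        5    Ops
6      10    AUS       10     HR
9      46    AUS        5  Sales
10     47     SF        5     HR
take 2 rows with largest reports:
   bonus office  reports dept
6     10    AUS       10   HR
1      3    AUS        9  Ops
add column reports_minus_bonus = t['reports'] - t['bonus']:
   bonus office  reports dept  reports_minus_bonus
6     10    AUS       10   HR                    0
1      3    AUS        9  Ops                    6
Reading off the value at position 1, column 'reports_minus_bonus', we get 6.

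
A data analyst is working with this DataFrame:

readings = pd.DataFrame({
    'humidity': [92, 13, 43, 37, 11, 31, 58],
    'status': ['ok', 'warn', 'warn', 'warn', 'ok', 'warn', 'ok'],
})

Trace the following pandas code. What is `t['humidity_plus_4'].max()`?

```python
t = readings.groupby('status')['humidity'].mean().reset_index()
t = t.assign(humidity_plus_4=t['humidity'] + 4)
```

group by status, mean of humidity:
status
ok      53.666667
warn    31.000000
Name: humidity, dtype: float64
reset_index():
  status   humidity
0     ok  53.666667
1   warn  31.000000
add column humidity_plus_4 = t['humidity'] + 4:
  status   humidity  humidity_plus_4
0     ok  53.666667        57.666667
1   warn  31.000000        35.000000
Hence 57.6666666667.

57.6666666667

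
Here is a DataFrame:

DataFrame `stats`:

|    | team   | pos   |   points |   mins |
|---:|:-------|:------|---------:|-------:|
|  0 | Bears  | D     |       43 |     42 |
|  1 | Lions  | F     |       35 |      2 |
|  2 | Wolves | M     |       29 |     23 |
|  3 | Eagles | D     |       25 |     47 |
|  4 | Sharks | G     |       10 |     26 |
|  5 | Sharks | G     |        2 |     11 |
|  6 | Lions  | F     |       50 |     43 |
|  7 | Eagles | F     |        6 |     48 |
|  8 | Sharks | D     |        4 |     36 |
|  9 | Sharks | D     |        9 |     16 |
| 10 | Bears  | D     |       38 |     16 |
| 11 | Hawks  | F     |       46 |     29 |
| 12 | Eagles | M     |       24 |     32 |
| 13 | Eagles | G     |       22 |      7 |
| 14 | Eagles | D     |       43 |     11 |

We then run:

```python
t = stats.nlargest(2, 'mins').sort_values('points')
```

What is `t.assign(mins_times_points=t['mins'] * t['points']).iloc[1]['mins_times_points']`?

1175

take 2 rows with largest mins:
     team pos  points  mins
7  Eagles   F       6    48
3  Eagles   D      25    47
sort by points:
     team pos  points  mins
7  Eagles   F       6    48
3  Eagles   D      25    47
add column mins_times_points = t['mins'] * t['points']:
     team pos  points  mins  mins_times_points
7  Eagles   F       6    48                288
3  Eagles   D      25    47               1175
Finally, value at position 1, column 'mins_times_points' = 1175.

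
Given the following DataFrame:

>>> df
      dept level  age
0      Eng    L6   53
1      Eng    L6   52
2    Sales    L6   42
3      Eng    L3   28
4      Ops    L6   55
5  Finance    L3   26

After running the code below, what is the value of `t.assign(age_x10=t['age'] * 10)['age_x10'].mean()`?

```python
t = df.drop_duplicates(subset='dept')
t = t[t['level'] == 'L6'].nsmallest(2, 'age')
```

drop duplicate dept (keep=first):
      dept level  age
0      Eng    L6   53
2    Sales    L6   42
4      Ops    L6   55
5  Finance    L3   26
filter rows where level == 'L6':
    dept level  age
0    Eng    L6   53
2  Sales    L6   42
4    Ops    L6   55
take 2 rows with smallest age:
    dept level  age
2  Sales    L6   42
0    Eng    L6   53
add column age_x10 = t['age'] * 10:
    dept level  age  age_x10
2  Sales    L6   42      420
0    Eng    L6   53      530

475.0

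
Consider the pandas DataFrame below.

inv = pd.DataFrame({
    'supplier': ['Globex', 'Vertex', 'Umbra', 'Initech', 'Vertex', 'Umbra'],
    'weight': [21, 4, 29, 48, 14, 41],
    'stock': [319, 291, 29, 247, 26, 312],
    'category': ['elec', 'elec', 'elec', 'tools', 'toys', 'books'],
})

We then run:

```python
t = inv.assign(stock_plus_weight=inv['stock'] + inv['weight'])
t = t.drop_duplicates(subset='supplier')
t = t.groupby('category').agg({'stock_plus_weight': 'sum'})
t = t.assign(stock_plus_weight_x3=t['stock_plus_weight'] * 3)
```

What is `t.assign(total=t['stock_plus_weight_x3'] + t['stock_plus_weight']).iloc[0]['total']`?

add column stock_plus_weight = inv['stock'] + inv['weight']:
  supplier  weight  stock category  stock_plus_weight
0   Globex      21    319     elec                340
1   Vertex       4    291     elec                295
2    Umbra      29     29     elec                 58
3  Initech      48    247    tools                295
4   Vertex      14     26     toys                 40
5    Umbra      41    312    books                353
drop duplicate supplier (keep=first):
  supplier  weight  stock category  stock_plus_weight
0   Globex      21    319     elec                340
1   Vertex       4    291     elec                295
2    Umbra      29     29     elec                 58
3  Initech      48    247    tools                295
group by category, sum of stock_plus_weight:
          stock_plus_weight
category                   
elec                    693
tools                   295
add column stock_plus_weight_x3 = t['stock_plus_weight'] * 3:
          stock_plus_weight  stock_plus_weight_x3
category                                         
elec                    693                  2079
tools                   295                   885
add column total = t['stock_plus_weight_x3'] + t['stock_plus_weight']:
          stock_plus_weight  stock_plus_weight_x3  total
category                                                
elec                    693                  2079   2772
tools                   295                   885   1180
value at position 0, column 'total' → 2772

2772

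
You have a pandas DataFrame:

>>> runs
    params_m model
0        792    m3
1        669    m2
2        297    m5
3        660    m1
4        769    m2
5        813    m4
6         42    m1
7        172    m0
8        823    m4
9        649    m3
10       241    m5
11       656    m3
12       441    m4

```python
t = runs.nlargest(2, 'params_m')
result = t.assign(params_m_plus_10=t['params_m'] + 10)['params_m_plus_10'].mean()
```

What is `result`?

828.0

take 2 rows with largest params_m:
   params_m model
8       823    m4
5       813    m4
add column params_m_plus_10 = t['params_m'] + 10:
   params_m model  params_m_plus_10
8       823    m4               833
5       813    m4               823
Taking the mean of column 'params_m_plus_10' gives 828.0.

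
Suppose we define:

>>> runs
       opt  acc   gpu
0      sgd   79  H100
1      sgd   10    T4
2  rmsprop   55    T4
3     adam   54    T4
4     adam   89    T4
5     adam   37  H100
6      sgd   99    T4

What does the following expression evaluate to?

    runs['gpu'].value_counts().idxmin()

H100

value_counts of gpu:
gpu
T4      5
H100    2
Name: count, dtype: int64
label with the smallest value → H100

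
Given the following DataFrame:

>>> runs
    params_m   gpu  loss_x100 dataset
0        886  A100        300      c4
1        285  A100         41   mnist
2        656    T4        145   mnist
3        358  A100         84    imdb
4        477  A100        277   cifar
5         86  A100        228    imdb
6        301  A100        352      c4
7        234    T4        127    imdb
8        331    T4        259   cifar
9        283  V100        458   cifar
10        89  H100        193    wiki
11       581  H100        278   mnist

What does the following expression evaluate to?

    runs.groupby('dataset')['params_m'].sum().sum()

group by dataset, sum of params_m:
dataset
c4       1187
cifar    1091
imdb      678
mnist    1522
wiki       89
Name: params_m, dtype: int64
Then the sum of the resulting series: 4567

4567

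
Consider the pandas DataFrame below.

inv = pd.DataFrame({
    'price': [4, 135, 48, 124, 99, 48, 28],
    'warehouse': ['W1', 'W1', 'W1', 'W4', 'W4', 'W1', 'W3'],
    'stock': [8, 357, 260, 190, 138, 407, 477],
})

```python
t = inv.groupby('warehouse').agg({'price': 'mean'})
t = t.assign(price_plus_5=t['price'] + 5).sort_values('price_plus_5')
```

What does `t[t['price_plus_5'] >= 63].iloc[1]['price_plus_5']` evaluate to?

116.5

group by warehouse, mean of price:
            price
warehouse        
W1          58.75
W3          28.00
W4         111.50
add column price_plus_5 = t['price'] + 5:
            price  price_plus_5
warehouse                      
W1          58.75         63.75
W3          28.00         33.00
W4         111.50        116.50
sort by price_plus_5:
            price  price_plus_5
warehouse                      
W3          28.00         33.00
W1          58.75         63.75
W4         111.50        116.50
filter rows where price_plus_5 >= 63:
            price  price_plus_5
warehouse                      
W1          58.75         63.75
W4         111.50        116.50
So iloc[1]['price_plus_5'] = 116.5.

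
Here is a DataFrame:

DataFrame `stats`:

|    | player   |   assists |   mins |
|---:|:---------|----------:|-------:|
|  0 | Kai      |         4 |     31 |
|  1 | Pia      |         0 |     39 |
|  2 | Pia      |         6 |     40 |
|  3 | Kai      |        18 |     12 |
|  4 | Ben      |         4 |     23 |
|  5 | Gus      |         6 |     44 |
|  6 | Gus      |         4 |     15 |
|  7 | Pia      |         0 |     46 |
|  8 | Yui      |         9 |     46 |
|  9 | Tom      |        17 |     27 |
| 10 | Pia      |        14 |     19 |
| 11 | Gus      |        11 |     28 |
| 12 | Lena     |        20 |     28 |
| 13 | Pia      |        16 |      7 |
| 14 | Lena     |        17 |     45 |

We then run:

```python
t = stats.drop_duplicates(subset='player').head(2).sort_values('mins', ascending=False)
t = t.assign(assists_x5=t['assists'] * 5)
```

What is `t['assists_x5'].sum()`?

20

drop duplicate player (keep=first):
   player  assists  mins
0     Kai        4    31
1     Pia        0    39
4     Ben        4    23
5     Gus        6    44
8     Yui        9    46
9     Tom       17    27
12   Lena       20    28
take first 2 rows:
  player  assists  mins
0    Kai        4    31
1    Pia        0    39
sort by mins descending:
  player  assists  mins
1    Pia        0    39
0    Kai        4    31
add column assists_x5 = t['assists'] * 5:
  player  assists  mins  assists_x5
1    Pia        0    39           0
0    Kai        4    31          20
sum of column 'assists_x5' → 20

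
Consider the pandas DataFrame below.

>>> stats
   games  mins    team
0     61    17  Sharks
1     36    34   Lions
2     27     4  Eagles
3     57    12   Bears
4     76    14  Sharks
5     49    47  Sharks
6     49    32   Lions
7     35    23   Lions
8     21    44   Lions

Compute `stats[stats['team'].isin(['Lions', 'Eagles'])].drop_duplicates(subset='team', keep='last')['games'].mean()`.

24.0

filter rows where team in ['Lions', 'Eagles']:
   games  mins    team
1     36    34   Lions
2     27     4  Eagles
6     49    32   Lions
7     35    23   Lions
8     21    44   Lions
drop duplicate team (keep=last):
   games  mins    team
2     27     4  Eagles
8     21    44   Lions
So mean() = 24.0.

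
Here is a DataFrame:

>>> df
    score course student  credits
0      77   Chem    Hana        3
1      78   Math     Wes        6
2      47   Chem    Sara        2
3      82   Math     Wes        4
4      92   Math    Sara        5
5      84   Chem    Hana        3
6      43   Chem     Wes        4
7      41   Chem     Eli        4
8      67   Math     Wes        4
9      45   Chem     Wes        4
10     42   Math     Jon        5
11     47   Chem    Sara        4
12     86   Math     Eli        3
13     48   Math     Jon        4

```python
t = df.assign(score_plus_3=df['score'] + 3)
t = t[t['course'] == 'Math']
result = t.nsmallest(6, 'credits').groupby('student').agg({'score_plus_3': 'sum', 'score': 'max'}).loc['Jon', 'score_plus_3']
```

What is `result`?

96

add column score_plus_3 = df['score'] + 3:
    score course student  credits  score_plus_3
0      77   Chem    Hana        3            80
1      78   Math     Wes        6            81
2      47   Chem    Sara        2            50
3      82   Math     Wes        4            85
4      92   Math    Sara        5            95
5      84   Chem    Hana        3            87
6      43   Chem     Wes        4            46
7      41   Chem     Eli        4            44
8      67   Math     Wes        4            70
9      45   Chem     Wes        4            48
10     42   Math     Jon        5            45
11     47   Chem    Sara        4            50
12     86   Math     Eli        3            89
13     48   Math     Jon        4            51
filter rows where course == 'Math':
    score course student  credits  score_plus_3
1      78   Math     Wes        6            81
3      82   Math     Wes        4            85
4      92   Math    Sara        5            95
8      67   Math     Wes        4            70
10     42   Math     Jon        5            45
12     86   Math     Eli        3            89
13     48   Math     Jon        4            51
take 6 rows with smallest credits:
    score course student  credits  score_plus_3
12     86   Math     Eli        3            89
3      82   Math     Wes        4            85
8      67   Math     Wes        4            70
13     48   Math     Jon        4            51
4      92   Math    Sara        5            95
10     42   Math     Jon        5            45
group by student: sum(score_plus_3), max(score):
         score_plus_3  score
student                     
Eli                89     86
Jon                96     48
Sara               95     92
Wes               155     82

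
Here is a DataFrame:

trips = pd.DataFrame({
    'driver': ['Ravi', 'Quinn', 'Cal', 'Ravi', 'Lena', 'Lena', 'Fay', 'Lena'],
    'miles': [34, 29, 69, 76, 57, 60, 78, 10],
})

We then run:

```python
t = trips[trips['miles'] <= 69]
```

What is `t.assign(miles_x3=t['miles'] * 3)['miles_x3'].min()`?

filter rows where miles <= 69:
  driver  miles
0   Ravi     34
1  Quinn     29
2    Cal     69
4   Lena     57
5   Lena     60
7   Lena     10
add column miles_x3 = t['miles'] * 3:
  driver  miles  miles_x3
0   Ravi     34       102
1  Quinn     29        87
2    Cal     69       207
4   Lena     57       171
5   Lena     60       180
7   Lena     10        30
Taking the min of column 'miles_x3' gives 30.

30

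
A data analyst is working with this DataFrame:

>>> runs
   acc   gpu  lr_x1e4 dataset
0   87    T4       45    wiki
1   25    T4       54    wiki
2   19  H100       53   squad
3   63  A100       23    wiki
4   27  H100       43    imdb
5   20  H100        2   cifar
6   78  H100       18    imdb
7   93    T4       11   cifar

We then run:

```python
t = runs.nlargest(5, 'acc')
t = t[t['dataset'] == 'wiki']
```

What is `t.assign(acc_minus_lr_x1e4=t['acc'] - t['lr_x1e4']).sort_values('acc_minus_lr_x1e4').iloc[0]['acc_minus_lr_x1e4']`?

40

take 5 rows with largest acc:
   acc   gpu  lr_x1e4 dataset
7   93    T4       11   cifar
0   87    T4       45    wiki
6   78  H100       18    imdb
3   63  A100       23    wiki
4   27  H100       43    imdb
filter rows where dataset == 'wiki':
   acc   gpu  lr_x1e4 dataset
0   87    T4       45    wiki
3   63  A100       23    wiki
add column acc_minus_lr_x1e4 = t['acc'] - t['lr_x1e4']:
   acc   gpu  lr_x1e4 dataset  acc_minus_lr_x1e4
0   87    T4       45    wiki                 42
3   63  A100       23    wiki                 40
sort by acc_minus_lr_x1e4:
   acc   gpu  lr_x1e4 dataset  acc_minus_lr_x1e4
3   63  A100       23    wiki                 40
0   87    T4       45    wiki                 42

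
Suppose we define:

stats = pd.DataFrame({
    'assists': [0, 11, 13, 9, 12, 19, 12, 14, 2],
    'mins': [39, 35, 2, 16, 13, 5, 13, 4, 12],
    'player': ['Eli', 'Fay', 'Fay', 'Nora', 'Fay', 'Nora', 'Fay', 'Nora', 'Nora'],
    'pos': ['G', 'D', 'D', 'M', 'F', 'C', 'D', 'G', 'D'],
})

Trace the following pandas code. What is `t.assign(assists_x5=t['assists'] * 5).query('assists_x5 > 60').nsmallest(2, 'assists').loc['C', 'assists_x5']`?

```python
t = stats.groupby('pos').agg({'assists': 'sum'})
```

95

group by pos, sum of assists:
     assists
pos         
C         19
D         38
F         12
G         14
M          9
add column assists_x5 = t['assists'] * 5:
     assists  assists_x5
pos                     
C         19          95
D         38         190
F         12          60
G         14          70
M          9          45
filter rows where assists_x5 > 60:
     assists  assists_x5
pos                     
C         19          95
D         38         190
G         14          70
take 2 rows with smallest assists:
     assists  assists_x5
pos                     
G         14          70
C         19          95
Reading off the value at row 'C', column 'assists_x5', we get 95.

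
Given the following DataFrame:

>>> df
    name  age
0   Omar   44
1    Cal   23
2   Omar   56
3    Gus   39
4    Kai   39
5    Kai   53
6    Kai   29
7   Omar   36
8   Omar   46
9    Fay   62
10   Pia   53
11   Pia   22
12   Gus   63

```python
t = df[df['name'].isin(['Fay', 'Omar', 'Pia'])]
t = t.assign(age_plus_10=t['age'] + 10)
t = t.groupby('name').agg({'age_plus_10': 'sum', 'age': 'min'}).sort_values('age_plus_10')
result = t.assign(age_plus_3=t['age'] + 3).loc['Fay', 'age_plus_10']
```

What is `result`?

filter rows where name in ['Fay', 'Omar', 'Pia']:
    name  age
0   Omar   44
2   Omar   56
7   Omar   36
8   Omar   46
9    Fay   62
10   Pia   53
11   Pia   22
add column age_plus_10 = t['age'] + 10:
    name  age  age_plus_10
0   Omar   44           54
2   Omar   56           66
7   Omar   36           46
8   Omar   46           56
9    Fay   62           72
10   Pia   53           63
11   Pia   22           32
group by name: sum(age_plus_10), min(age):
      age_plus_10  age
name                  
Fay            72   62
Omar          222   36
Pia            95   22
sort by age_plus_10:
      age_plus_10  age
name                  
Fay            72   62
Pia            95   22
Omar          222   36
add column age_plus_3 = t['age'] + 3:
      age_plus_10  age  age_plus_3
name                              
Fay            72   62          65
Pia            95   22          25
Omar          222   36          39

72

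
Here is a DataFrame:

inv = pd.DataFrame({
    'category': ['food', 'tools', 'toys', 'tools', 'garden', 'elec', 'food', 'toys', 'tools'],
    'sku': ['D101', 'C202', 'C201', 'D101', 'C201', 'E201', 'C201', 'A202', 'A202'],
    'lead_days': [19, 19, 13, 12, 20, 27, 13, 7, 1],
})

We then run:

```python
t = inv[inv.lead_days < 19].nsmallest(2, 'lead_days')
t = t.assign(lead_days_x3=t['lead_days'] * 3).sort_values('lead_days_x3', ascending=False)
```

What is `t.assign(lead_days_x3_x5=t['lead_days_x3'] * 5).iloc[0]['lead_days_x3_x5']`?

105

filter rows where lead_days < 19:
  category   sku  lead_days
2     toys  C201         13
3    tools  D101         12
6     food  C201         13
7     toys  A202          7
8    tools  A202          1
take 2 rows with smallest lead_days:
  category   sku  lead_days
8    tools  A202          1
7     toys  A202          7
add column lead_days_x3 = t['lead_days'] * 3:
  category   sku  lead_days  lead_days_x3
8    tools  A202          1             3
7     toys  A202          7            21
sort by lead_days_x3 descending:
  category   sku  lead_days  lead_days_x3
7     toys  A202          7            21
8    tools  A202          1             3
add column lead_days_x3_x5 = t['lead_days_x3'] * 5:
  category   sku  lead_days  lead_days_x3  lead_days_x3_x5
7     toys  A202          7            21              105
8    tools  A202          1             3               15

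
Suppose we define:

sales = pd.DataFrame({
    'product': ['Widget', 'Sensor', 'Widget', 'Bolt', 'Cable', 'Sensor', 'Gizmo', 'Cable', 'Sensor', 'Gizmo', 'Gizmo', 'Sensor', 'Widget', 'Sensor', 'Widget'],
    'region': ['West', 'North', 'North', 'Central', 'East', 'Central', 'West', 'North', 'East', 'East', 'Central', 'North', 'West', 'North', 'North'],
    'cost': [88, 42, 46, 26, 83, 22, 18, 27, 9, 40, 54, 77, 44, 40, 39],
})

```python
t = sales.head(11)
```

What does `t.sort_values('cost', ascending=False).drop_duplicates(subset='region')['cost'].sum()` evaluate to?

take first 11 rows:
   product   region  cost
0   Widget     West    88
1   Sensor    North    42
2   Widget    North    46
3     Bolt  Central    26
4    Cable     East    83
5   Sensor  Central    22
6    Gizmo     West    18
7    Cable    North    27
8   Sensor     East     9
9    Gizmo     East    40
10   Gizmo  Central    54
sort by cost descending:
   product   region  cost
0   Widget     West    88
4    Cable     East    83
10   Gizmo  Central    54
2   Widget    North    46
1   Sensor    North    42
9    Gizmo     East    40
7    Cable    North    27
3     Bolt  Central    26
5   Sensor  Central    22
6    Gizmo     West    18
8   Sensor     East     9
drop duplicate region (keep=first):
   product   region  cost
0   Widget     West    88
4    Cable     East    83
10   Gizmo  Central    54
2   Widget    North    46
Finally, sum of column 'cost' = 271.

271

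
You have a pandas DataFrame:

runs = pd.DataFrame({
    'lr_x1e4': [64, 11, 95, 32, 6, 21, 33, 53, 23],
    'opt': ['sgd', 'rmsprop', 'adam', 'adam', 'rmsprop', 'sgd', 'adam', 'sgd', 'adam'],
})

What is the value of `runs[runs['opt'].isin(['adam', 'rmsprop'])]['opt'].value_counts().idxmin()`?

rmsprop

filter rows where opt in ['adam', 'rmsprop']:
   lr_x1e4      opt
1       11  rmsprop
2       95     adam
3       32     adam
4        6  rmsprop
6       33     adam
8       23     adam
value_counts of opt:
opt
adam       4
rmsprop    2
Name: count, dtype: int64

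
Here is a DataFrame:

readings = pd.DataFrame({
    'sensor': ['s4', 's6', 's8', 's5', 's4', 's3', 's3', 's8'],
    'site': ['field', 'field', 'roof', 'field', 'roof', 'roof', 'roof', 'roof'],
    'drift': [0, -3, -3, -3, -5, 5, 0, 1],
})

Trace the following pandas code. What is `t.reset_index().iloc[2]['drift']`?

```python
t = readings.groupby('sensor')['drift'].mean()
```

group by sensor, mean of drift:
sensor
s3    2.5
s4   -2.5
s5   -3.0
s6   -3.0
s8   -1.0
Name: drift, dtype: float64
reset_index():
  sensor  drift
0     s3    2.5
1     s4   -2.5
2     s5   -3.0
3     s6   -3.0
4     s8   -1.0
Finally, value at position 2, column 'drift' = -3.0.

-3.0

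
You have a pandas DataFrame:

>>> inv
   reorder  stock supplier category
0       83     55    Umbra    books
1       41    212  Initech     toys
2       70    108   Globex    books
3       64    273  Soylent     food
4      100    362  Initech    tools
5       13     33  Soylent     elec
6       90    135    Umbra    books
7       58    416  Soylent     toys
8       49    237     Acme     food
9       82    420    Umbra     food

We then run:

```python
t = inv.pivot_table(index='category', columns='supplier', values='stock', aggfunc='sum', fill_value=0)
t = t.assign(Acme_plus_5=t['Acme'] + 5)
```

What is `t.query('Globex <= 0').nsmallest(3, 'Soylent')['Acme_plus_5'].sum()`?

pivot: rows=category, cols=supplier, sum(stock):
supplier  Acme  Globex  Initech  Soylent  Umbra
category                                       
books        0     108        0        0    190
elec         0       0        0       33      0
food       237       0        0      273    420
tools        0       0      362        0      0
toys         0       0      212      416      0
add column Acme_plus_5 = t['Acme'] + 5:
supplier  Acme  Globex  Initech  Soylent  Umbra  Acme_plus_5
category                                                    
books        0     108        0        0    190            5
elec         0       0        0       33      0            5
food       237       0        0      273    420          242
tools        0       0      362        0      0            5
toys         0       0      212      416      0            5
filter rows where Globex <= 0:
supplier  Acme  Globex  Initech  Soylent  Umbra  Acme_plus_5
category                                                    
elec         0       0        0       33      0            5
food       237       0        0      273    420          242
tools        0       0      362        0      0            5
toys         0       0      212      416      0            5
take 3 rows with smallest Soylent:
supplier  Acme  Globex  Initech  Soylent  Umbra  Acme_plus_5
category                                                    
tools        0       0      362        0      0            5
elec         0       0        0       33      0            5
food       237       0        0      273    420          242
Taking the sum of column 'Acme_plus_5' gives 252.

252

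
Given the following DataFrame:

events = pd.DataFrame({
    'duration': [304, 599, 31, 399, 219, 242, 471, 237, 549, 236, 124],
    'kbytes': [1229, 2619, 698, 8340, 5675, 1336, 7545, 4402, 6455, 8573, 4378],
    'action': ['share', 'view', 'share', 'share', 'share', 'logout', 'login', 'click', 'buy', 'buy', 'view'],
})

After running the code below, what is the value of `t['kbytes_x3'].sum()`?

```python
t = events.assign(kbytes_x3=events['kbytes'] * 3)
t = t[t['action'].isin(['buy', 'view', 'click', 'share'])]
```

127107

add column kbytes_x3 = events['kbytes'] * 3:
    duration  kbytes  action  kbytes_x3
0        304    1229   share       3687
1        599    2619    view       7857
2         31     698   share       2094
3        399    8340   share      25020
4        219    5675   share      17025
5        242    1336  logout       4008
6        471    7545   login      22635
7        237    4402   click      13206
8        549    6455     buy      19365
9        236    8573     buy      25719
10       124    4378    view      13134
filter rows where action in ['buy', 'view', 'click', 'share']:
    duration  kbytes action  kbytes_x3
0        304    1229  share       3687
1        599    2619   view       7857
2         31     698  share       2094
3        399    8340  share      25020
4        219    5675  share      17025
7        237    4402  click      13206
8        549    6455    buy      19365
9        236    8573    buy      25719
10       124    4378   view      13134
So sum() = 127107.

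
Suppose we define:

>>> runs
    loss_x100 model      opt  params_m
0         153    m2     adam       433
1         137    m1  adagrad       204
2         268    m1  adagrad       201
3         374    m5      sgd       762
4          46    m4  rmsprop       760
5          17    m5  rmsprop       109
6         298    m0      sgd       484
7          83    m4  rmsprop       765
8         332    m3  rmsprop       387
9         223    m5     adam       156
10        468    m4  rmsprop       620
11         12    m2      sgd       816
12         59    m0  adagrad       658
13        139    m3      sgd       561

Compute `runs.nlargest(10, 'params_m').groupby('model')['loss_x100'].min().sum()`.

630

take 10 rows with largest params_m:
    loss_x100 model      opt  params_m
11         12    m2      sgd       816
7          83    m4  rmsprop       765
3         374    m5      sgd       762
4          46    m4  rmsprop       760
12         59    m0  adagrad       658
10        468    m4  rmsprop       620
13        139    m3      sgd       561
6         298    m0      sgd       484
0         153    m2     adam       433
8         332    m3  rmsprop       387
group by model, min of loss_x100:
model
m0     59
m2     12
m3    139
m4     46
m5    374
Name: loss_x100, dtype: int64
Reading off the sum of the resulting series, we get 630.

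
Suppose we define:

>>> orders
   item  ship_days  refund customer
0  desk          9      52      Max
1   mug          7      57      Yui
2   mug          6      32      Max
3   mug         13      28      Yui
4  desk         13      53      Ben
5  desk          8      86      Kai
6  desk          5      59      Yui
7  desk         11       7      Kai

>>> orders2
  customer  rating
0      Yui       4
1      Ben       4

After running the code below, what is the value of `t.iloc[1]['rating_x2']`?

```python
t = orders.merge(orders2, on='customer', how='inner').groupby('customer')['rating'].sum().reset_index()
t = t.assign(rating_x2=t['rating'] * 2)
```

merge on 'customer' (how='inner') → 4 rows:
   item  ship_days  refund customer  rating
0   mug          7      57      Yui       4
1   mug         13      28      Yui       4
2  desk         13      53      Ben       4
3  desk          5      59      Yui       4
group by customer, sum of rating:
customer
Ben     4
Yui    12
Name: rating, dtype: int64
reset_index():
  customer  rating
0      Ben       4
1      Yui      12
add column rating_x2 = t['rating'] * 2:
  customer  rating  rating_x2
0      Ben       4          8
1      Yui      12         24

24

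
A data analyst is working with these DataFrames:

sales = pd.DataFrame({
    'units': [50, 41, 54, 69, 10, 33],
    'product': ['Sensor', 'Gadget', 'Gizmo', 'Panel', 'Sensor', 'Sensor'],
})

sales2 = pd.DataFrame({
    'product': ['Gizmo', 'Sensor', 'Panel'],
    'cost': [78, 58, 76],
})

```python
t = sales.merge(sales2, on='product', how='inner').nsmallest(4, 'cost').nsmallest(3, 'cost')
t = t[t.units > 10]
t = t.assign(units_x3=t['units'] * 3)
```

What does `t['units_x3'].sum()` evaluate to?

merge on 'product' (how='inner') → 5 rows:
   units product  cost
0     50  Sensor    58
1     54   Gizmo    78
2     69   Panel    76
3     10  Sensor    58
4     33  Sensor    58
take 4 rows with smallest cost:
   units product  cost
0     50  Sensor    58
3     10  Sensor    58
4     33  Sensor    58
2     69   Panel    76
take 3 rows with smallest cost:
   units product  cost
0     50  Sensor    58
3     10  Sensor    58
4     33  Sensor    58
filter rows where units > 10:
   units product  cost
0     50  Sensor    58
4     33  Sensor    58
add column units_x3 = t['units'] * 3:
   units product  cost  units_x3
0     50  Sensor    58       150
4     33  Sensor    58        99
Hence 249.

249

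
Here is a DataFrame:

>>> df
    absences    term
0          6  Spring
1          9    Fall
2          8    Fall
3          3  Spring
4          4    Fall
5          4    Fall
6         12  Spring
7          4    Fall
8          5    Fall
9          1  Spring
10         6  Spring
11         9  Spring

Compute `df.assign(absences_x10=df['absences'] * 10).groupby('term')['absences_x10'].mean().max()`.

add column absences_x10 = df['absences'] * 10:
    absences    term  absences_x10
0          6  Spring            60
1          9    Fall            90
2          8    Fall            80
3          3  Spring            30
4          4    Fall            40
5          4    Fall            40
6         12  Spring           120
7          4    Fall            40
8          5    Fall            50
9          1  Spring            10
10         6  Spring            60
11         9  Spring            90
group by term, mean of absences_x10:
term
Fall      56.666667
Spring    61.666667
Name: absences_x10, dtype: float64

61.6666666667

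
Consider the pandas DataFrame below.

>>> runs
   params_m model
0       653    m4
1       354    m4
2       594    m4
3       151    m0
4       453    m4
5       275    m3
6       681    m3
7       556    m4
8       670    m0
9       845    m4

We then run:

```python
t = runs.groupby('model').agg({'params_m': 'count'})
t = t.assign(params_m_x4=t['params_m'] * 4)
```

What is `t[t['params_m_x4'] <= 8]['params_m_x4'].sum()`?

group by model, count of params_m:
       params_m
model          
m0            2
m3            2
m4            6
add column params_m_x4 = t['params_m'] * 4:
       params_m  params_m_x4
model                       
m0            2            8
m3            2            8
m4            6           24
filter rows where params_m_x4 <= 8:
       params_m  params_m_x4
model                       
m0            2            8
m3            2            8
The sum of column 'params_m_x4' is 16.

16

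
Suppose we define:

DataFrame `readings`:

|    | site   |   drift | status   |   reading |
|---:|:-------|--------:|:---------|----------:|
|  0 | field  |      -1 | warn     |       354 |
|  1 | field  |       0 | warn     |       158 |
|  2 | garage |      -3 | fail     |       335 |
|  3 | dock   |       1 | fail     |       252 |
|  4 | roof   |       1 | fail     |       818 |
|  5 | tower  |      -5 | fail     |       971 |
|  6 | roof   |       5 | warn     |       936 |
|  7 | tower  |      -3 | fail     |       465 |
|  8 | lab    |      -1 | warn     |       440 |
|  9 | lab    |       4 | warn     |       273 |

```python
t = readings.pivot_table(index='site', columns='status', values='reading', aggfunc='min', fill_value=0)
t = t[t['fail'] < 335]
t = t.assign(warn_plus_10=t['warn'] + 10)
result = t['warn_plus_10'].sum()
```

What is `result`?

pivot: rows=site, cols=status, min(reading):
status  fail  warn
site              
dock     252     0
field      0   158
garage   335     0
lab        0   273
roof     818   936
tower    465     0
filter rows where fail < 335:
status  fail  warn
site              
dock     252     0
field      0   158
lab        0   273
add column warn_plus_10 = t['warn'] + 10:
status  fail  warn  warn_plus_10
site                            
dock     252     0            10
field      0   158           168
lab        0   273           283
Taking the sum of column 'warn_plus_10' gives 461.

461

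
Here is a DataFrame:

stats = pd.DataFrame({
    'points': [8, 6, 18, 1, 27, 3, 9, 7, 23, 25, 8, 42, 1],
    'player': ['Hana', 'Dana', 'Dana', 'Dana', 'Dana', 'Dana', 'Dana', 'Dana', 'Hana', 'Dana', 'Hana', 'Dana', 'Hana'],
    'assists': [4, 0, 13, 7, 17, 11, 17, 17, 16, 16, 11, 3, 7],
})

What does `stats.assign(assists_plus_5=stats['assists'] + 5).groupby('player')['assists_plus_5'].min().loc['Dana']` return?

5

add column assists_plus_5 = stats['assists'] + 5:
    points player  assists  assists_plus_5
0        8   Hana        4               9
1        6   Dana        0               5
2       18   Dana       13              18
3        1   Dana        7              12
4       27   Dana       17              22
5        3   Dana       11              16
6        9   Dana       17              22
7        7   Dana       17              22
8       23   Hana       16              21
9       25   Dana       16              21
10       8   Hana       11              16
11      42   Dana        3               8
12       1   Hana        7              12
group by player, min of assists_plus_5:
player
Dana    5
Hana    9
Name: assists_plus_5, dtype: int64
Hence 5.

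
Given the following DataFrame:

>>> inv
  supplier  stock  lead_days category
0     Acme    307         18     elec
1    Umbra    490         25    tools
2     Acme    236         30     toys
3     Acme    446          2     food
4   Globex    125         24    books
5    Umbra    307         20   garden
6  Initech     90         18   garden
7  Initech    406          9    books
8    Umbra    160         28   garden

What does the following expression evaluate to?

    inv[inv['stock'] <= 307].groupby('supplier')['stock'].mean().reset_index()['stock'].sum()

filter rows where stock <= 307:
  supplier  stock  lead_days category
0     Acme    307         18     elec
2     Acme    236         30     toys
4   Globex    125         24    books
5    Umbra    307         20   garden
6  Initech     90         18   garden
8    Umbra    160         28   garden
group by supplier, mean of stock:
supplier
Acme       271.5
Globex     125.0
Initech     90.0
Umbra      233.5
Name: stock, dtype: float64
reset_index():
  supplier  stock
0     Acme  271.5
1   Globex  125.0
2  Initech   90.0
3    Umbra  233.5
sum of column 'stock' → 720.0

720.0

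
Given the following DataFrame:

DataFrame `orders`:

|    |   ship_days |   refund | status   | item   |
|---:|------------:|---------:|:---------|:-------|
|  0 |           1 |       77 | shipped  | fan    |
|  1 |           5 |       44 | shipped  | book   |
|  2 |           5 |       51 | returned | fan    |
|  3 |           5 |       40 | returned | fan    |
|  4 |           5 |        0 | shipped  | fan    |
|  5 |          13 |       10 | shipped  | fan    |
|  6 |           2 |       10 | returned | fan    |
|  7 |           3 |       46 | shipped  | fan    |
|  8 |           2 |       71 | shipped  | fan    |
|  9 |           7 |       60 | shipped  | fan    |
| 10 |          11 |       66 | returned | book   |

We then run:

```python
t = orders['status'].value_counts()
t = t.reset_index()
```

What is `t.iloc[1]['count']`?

value_counts of status:
status
shipped     7
returned    4
Name: count, dtype: int64
reset_index():
     status  count
0   shipped      7
1  returned      4
Finally, value at position 1, column 'count' = 4.

4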